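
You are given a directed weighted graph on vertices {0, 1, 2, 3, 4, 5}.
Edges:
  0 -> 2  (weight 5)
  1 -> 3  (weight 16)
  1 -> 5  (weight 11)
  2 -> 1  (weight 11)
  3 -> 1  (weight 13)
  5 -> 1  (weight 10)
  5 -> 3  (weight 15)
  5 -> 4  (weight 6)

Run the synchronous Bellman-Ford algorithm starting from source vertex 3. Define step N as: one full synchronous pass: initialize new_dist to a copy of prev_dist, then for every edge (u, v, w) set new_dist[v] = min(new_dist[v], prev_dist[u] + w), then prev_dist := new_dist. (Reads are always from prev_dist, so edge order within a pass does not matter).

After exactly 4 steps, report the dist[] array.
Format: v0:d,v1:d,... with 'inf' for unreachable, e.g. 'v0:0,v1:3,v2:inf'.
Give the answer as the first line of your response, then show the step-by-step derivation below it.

v0:inf,v1:13,v2:inf,v3:0,v4:30,v5:24

step 1: dist = v0:inf,v1:13,v2:inf,v3:0,v4:inf,v5:inf
step 2: dist = v0:inf,v1:13,v2:inf,v3:0,v4:inf,v5:24
step 3: dist = v0:inf,v1:13,v2:inf,v3:0,v4:30,v5:24
step 4: dist = v0:inf,v1:13,v2:inf,v3:0,v4:30,v5:24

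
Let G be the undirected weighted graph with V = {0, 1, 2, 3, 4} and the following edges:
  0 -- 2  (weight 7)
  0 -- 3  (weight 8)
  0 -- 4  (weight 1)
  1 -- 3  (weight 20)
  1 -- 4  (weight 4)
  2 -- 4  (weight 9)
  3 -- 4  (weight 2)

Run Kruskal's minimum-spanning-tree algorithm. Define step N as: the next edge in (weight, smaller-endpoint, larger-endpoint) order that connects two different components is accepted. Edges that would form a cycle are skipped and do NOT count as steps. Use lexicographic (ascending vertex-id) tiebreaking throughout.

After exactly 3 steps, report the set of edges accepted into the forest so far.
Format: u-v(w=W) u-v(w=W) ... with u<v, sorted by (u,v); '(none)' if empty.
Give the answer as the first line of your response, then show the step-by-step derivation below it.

0-4(w=1) 1-4(w=4) 3-4(w=2)

step 1: add edge 0-4 (w=1); MST = {0-4(w=1)}
step 2: add edge 3-4 (w=2); MST = {0-4(w=1) 3-4(w=2)}
step 3: add edge 1-4 (w=4); MST = {0-4(w=1) 1-4(w=4) 3-4(w=2)}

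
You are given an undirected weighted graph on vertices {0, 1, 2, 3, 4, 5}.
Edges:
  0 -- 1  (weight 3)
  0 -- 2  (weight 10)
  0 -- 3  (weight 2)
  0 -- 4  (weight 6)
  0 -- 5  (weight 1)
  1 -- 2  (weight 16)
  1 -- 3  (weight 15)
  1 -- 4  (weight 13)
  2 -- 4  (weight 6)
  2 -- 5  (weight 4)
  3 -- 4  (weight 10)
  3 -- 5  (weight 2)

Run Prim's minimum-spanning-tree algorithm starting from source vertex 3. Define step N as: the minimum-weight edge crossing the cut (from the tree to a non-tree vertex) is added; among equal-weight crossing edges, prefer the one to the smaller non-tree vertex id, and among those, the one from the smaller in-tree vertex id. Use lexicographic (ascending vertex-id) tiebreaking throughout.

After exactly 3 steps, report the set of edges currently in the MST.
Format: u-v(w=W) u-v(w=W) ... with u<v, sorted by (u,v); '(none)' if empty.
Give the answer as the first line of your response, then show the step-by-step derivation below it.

0-1(w=3) 0-3(w=2) 0-5(w=1)

step 1: add edge 0-3 (w=2); MST = {0-3(w=2)}
step 2: add edge 0-5 (w=1); MST = {0-3(w=2) 0-5(w=1)}
step 3: add edge 0-1 (w=3); MST = {0-1(w=3) 0-3(w=2) 0-5(w=1)}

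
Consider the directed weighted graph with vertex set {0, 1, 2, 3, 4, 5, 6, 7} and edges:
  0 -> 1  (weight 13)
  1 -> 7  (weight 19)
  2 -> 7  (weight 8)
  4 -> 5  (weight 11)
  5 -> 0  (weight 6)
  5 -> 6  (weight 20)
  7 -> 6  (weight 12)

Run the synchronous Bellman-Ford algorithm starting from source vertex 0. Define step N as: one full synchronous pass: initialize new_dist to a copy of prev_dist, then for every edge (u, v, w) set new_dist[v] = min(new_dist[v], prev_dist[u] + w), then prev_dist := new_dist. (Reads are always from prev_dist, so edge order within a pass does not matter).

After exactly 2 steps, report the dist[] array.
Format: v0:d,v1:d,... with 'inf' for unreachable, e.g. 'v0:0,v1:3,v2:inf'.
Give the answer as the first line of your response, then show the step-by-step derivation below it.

v0:0,v1:13,v2:inf,v3:inf,v4:inf,v5:inf,v6:inf,v7:32

step 1: dist = v0:0,v1:13,v2:inf,v3:inf,v4:inf,v5:inf,v6:inf,v7:inf
step 2: dist = v0:0,v1:13,v2:inf,v3:inf,v4:inf,v5:inf,v6:inf,v7:32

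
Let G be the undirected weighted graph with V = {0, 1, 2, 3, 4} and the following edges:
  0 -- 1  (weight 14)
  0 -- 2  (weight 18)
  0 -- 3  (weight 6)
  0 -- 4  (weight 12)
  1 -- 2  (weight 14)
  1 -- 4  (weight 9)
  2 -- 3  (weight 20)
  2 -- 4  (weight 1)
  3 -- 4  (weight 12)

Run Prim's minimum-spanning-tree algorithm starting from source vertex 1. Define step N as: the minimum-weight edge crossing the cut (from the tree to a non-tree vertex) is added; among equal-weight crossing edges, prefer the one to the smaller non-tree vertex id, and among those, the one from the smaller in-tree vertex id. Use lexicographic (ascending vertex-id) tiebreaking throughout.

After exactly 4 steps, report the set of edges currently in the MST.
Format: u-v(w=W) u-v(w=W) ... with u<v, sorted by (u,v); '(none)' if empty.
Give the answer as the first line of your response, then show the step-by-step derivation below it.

0-3(w=6) 0-4(w=12) 1-4(w=9) 2-4(w=1)

step 1: add edge 1-4 (w=9); MST = {1-4(w=9)}
step 2: add edge 2-4 (w=1); MST = {1-4(w=9) 2-4(w=1)}
step 3: add edge 0-4 (w=12); MST = {0-4(w=12) 1-4(w=9) 2-4(w=1)}
step 4: add edge 0-3 (w=6); MST = {0-3(w=6) 0-4(w=12) 1-4(w=9) 2-4(w=1)}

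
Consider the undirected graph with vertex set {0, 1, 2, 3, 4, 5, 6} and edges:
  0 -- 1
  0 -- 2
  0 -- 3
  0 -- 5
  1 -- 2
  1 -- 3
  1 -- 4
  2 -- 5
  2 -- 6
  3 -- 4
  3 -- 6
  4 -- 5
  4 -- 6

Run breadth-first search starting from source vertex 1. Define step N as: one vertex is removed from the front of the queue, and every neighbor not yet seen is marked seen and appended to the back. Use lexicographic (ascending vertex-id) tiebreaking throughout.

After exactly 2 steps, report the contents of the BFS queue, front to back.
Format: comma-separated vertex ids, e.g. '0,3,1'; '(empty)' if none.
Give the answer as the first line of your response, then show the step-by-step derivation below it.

2,3,4,5

step 1: dequeue 1; queue=[0,2,3,4]; order=1
step 2: dequeue 0; queue=[2,3,4,5]; order=1,0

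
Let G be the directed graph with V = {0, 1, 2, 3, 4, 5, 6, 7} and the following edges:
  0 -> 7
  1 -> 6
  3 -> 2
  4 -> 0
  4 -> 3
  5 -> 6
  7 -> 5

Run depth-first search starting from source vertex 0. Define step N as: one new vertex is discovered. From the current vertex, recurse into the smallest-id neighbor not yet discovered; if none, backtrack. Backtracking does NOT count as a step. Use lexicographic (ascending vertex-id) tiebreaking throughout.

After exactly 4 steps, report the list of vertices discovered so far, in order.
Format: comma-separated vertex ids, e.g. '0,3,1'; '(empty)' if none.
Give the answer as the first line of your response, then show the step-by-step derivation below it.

0,7,5,6

step 1: discover 0; path=0; order=0
step 2: discover 7; path=0>7; order=0,7
step 3: discover 5; path=0>7>5; order=0,7,5
step 4: discover 6; path=0>7>5>6; order=0,7,5,6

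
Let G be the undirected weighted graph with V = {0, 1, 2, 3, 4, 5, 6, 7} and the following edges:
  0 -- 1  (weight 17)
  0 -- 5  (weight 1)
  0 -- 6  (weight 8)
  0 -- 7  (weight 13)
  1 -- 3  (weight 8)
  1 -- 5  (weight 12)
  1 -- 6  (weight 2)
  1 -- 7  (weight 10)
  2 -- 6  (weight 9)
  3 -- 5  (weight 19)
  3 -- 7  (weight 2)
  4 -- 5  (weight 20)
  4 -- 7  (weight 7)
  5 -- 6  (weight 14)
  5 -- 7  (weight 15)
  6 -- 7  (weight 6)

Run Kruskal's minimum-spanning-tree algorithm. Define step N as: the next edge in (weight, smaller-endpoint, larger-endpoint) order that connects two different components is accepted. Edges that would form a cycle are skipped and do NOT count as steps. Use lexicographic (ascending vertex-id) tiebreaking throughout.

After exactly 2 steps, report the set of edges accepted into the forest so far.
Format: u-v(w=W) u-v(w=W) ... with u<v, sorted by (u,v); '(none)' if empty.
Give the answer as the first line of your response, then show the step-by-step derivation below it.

0-5(w=1) 1-6(w=2)

step 1: add edge 0-5 (w=1); MST = {0-5(w=1)}
step 2: add edge 1-6 (w=2); MST = {0-5(w=1) 1-6(w=2)}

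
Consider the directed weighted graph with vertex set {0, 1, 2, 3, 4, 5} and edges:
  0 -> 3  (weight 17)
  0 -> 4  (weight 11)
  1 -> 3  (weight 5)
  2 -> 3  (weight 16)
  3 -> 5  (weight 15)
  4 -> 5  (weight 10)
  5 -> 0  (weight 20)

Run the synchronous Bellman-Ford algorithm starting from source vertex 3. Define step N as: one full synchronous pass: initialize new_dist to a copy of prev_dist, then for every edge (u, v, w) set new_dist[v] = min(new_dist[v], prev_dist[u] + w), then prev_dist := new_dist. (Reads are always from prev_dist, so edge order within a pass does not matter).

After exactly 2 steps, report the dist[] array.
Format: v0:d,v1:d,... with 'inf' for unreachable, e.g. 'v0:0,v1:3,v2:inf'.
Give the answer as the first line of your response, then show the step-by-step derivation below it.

v0:35,v1:inf,v2:inf,v3:0,v4:inf,v5:15

step 1: dist = v0:inf,v1:inf,v2:inf,v3:0,v4:inf,v5:15
step 2: dist = v0:35,v1:inf,v2:inf,v3:0,v4:inf,v5:15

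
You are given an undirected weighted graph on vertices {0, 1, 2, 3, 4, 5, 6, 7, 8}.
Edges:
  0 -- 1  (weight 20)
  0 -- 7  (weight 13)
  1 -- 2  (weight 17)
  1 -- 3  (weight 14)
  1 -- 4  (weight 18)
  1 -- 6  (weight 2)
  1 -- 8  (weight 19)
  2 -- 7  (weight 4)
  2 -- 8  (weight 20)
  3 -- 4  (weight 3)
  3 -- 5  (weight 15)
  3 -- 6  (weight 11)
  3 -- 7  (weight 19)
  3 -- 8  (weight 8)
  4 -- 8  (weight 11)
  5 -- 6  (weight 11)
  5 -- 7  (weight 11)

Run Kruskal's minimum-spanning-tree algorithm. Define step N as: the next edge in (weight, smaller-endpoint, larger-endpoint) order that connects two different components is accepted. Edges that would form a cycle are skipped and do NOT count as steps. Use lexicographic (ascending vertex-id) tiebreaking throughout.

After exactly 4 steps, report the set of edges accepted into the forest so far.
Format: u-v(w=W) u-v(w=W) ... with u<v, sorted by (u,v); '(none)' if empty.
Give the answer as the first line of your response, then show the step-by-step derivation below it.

1-6(w=2) 2-7(w=4) 3-4(w=3) 3-8(w=8)

step 1: add edge 1-6 (w=2); MST = {1-6(w=2)}
step 2: add edge 3-4 (w=3); MST = {1-6(w=2) 3-4(w=3)}
step 3: add edge 2-7 (w=4); MST = {1-6(w=2) 2-7(w=4) 3-4(w=3)}
step 4: add edge 3-8 (w=8); MST = {1-6(w=2) 2-7(w=4) 3-4(w=3) 3-8(w=8)}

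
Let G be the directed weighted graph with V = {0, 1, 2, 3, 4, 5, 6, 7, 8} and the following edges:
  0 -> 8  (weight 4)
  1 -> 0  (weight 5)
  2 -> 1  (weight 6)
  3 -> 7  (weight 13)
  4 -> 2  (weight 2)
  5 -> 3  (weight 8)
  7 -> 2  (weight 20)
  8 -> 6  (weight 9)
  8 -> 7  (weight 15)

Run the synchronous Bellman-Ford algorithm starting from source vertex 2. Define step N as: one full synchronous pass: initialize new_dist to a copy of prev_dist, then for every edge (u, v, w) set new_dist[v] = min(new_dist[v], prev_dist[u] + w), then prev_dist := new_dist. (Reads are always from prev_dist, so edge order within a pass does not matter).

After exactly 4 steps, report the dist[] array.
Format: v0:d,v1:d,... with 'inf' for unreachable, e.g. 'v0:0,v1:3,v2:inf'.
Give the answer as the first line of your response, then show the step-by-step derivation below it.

v0:11,v1:6,v2:0,v3:inf,v4:inf,v5:inf,v6:24,v7:30,v8:15

step 1: dist = v0:inf,v1:6,v2:0,v3:inf,v4:inf,v5:inf,v6:inf,v7:inf,v8:inf
step 2: dist = v0:11,v1:6,v2:0,v3:inf,v4:inf,v5:inf,v6:inf,v7:inf,v8:inf
step 3: dist = v0:11,v1:6,v2:0,v3:inf,v4:inf,v5:inf,v6:inf,v7:inf,v8:15
step 4: dist = v0:11,v1:6,v2:0,v3:inf,v4:inf,v5:inf,v6:24,v7:30,v8:15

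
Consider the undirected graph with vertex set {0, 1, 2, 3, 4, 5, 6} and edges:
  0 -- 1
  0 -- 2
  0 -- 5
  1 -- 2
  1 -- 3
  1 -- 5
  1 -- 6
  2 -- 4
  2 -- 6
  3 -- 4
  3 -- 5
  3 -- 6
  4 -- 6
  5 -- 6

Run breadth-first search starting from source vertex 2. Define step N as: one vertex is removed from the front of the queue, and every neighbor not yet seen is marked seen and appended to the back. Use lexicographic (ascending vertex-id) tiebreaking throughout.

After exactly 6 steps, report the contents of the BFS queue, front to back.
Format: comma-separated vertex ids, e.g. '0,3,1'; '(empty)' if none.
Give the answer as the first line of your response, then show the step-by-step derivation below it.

3

step 1: dequeue 2; queue=[0,1,4,6]; order=2
step 2: dequeue 0; queue=[1,4,6,5]; order=2,0
step 3: dequeue 1; queue=[4,6,5,3]; order=2,0,1
step 4: dequeue 4; queue=[6,5,3]; order=2,0,1,4
step 5: dequeue 6; queue=[5,3]; order=2,0,1,4,6
step 6: dequeue 5; queue=[3]; order=2,0,1,4,6,5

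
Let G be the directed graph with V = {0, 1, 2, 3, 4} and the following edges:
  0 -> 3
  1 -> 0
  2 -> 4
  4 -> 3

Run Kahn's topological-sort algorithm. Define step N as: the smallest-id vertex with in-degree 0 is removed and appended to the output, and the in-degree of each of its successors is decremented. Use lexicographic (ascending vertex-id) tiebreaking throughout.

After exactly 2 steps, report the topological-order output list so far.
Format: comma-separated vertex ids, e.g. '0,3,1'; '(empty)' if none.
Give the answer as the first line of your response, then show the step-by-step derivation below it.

1,0

step 1: output 1; order=[1]; indeg=(0,0,0,2,1)
step 2: output 0; order=[1,0]; indeg=(0,0,0,1,1)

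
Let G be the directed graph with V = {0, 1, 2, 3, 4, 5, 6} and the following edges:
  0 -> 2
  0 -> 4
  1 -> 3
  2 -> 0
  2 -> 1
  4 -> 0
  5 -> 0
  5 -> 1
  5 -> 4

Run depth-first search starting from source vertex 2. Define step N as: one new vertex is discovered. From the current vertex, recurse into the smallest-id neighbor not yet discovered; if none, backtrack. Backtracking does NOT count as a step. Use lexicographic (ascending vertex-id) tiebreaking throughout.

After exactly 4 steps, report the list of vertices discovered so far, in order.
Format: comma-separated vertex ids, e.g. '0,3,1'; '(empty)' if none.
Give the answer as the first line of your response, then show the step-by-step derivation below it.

2,0,4,1

step 1: discover 2; path=2; order=2
step 2: discover 0; path=2>0; order=2,0
step 3: discover 4; path=2>0>4; order=2,0,4
step 4: discover 1; path=2>1; order=2,0,4,1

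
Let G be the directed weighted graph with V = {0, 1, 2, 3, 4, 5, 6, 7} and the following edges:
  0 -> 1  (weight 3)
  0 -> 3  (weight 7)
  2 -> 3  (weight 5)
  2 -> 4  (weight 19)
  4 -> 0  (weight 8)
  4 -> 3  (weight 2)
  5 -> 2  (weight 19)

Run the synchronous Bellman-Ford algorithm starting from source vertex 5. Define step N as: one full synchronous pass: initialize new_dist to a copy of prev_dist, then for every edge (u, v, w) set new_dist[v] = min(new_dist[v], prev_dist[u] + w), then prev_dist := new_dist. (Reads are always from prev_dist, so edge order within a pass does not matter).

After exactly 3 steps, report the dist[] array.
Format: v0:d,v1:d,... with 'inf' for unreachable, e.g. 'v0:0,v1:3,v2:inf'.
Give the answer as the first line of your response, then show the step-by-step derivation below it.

v0:46,v1:inf,v2:19,v3:24,v4:38,v5:0,v6:inf,v7:inf

step 1: dist = v0:inf,v1:inf,v2:19,v3:inf,v4:inf,v5:0,v6:inf,v7:inf
step 2: dist = v0:inf,v1:inf,v2:19,v3:24,v4:38,v5:0,v6:inf,v7:inf
step 3: dist = v0:46,v1:inf,v2:19,v3:24,v4:38,v5:0,v6:inf,v7:inf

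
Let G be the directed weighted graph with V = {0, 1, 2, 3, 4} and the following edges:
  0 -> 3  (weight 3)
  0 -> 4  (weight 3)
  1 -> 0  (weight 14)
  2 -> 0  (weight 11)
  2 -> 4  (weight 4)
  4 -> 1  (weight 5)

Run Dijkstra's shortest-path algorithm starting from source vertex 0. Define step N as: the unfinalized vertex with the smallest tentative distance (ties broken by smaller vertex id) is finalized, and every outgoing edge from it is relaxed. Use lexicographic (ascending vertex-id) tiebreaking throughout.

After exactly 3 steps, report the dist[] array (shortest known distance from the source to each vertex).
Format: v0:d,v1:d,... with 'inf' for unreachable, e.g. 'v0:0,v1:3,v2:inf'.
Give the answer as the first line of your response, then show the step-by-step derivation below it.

v0:0,v1:8,v2:inf,v3:3,v4:3

step 1: dist = v0:0,v1:inf,v2:inf,v3:3,v4:3
step 2: dist = v0:0,v1:inf,v2:inf,v3:3,v4:3
step 3: dist = v0:0,v1:8,v2:inf,v3:3,v4:3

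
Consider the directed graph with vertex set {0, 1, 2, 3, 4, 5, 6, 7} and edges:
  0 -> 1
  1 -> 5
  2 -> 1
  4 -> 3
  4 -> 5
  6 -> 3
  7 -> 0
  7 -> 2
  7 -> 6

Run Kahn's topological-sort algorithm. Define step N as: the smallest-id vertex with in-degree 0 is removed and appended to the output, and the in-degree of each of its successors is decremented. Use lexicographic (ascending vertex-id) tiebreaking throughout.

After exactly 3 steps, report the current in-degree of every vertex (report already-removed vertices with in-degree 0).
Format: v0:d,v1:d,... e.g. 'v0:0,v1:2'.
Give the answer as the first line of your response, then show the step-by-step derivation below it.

v0:0,v1:1,v2:0,v3:1,v4:0,v5:1,v6:0,v7:0

step 1: output 4; order=[4]; indeg=(1,2,1,1,0,1,1,0)
step 2: output 7; order=[4,7]; indeg=(0,2,0,1,0,1,0,0)
step 3: output 0; order=[4,7,0]; indeg=(0,1,0,1,0,1,0,0)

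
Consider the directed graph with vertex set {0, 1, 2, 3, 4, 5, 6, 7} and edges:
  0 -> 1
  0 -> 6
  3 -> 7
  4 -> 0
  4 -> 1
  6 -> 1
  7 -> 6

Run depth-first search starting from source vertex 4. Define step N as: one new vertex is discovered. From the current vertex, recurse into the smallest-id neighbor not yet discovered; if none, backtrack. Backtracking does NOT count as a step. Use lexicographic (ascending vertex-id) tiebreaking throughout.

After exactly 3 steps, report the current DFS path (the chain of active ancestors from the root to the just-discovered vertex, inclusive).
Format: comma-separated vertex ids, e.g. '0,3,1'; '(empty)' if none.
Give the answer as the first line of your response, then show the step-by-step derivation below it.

4,0,1

step 1: discover 4; path=4; order=4
step 2: discover 0; path=4>0; order=4,0
step 3: discover 1; path=4>0>1; order=4,0,1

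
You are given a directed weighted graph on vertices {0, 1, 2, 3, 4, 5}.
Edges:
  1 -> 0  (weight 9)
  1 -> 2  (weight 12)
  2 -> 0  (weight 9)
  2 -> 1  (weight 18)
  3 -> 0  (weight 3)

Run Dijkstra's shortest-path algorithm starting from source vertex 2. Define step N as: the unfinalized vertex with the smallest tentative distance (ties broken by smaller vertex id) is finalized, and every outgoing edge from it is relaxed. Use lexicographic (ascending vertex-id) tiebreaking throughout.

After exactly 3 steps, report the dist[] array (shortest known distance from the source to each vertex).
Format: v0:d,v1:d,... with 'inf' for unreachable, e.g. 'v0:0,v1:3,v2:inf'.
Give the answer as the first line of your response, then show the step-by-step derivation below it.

v0:9,v1:18,v2:0,v3:inf,v4:inf,v5:inf

step 1: dist = v0:9,v1:18,v2:0,v3:inf,v4:inf,v5:inf
step 2: dist = v0:9,v1:18,v2:0,v3:inf,v4:inf,v5:inf
step 3: dist = v0:9,v1:18,v2:0,v3:inf,v4:inf,v5:inf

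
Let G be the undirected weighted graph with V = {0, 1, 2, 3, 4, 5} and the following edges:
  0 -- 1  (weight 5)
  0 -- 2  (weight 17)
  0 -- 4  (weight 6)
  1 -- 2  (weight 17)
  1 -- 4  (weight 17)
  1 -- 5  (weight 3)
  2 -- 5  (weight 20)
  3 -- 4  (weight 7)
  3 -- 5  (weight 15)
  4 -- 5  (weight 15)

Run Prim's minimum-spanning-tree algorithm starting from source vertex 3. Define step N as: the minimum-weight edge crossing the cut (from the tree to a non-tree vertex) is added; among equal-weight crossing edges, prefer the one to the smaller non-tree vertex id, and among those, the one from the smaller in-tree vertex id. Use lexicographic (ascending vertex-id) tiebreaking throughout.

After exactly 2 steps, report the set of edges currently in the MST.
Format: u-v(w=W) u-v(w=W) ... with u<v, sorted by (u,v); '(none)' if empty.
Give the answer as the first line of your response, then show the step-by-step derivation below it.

0-4(w=6) 3-4(w=7)

step 1: add edge 3-4 (w=7); MST = {3-4(w=7)}
step 2: add edge 0-4 (w=6); MST = {0-4(w=6) 3-4(w=7)}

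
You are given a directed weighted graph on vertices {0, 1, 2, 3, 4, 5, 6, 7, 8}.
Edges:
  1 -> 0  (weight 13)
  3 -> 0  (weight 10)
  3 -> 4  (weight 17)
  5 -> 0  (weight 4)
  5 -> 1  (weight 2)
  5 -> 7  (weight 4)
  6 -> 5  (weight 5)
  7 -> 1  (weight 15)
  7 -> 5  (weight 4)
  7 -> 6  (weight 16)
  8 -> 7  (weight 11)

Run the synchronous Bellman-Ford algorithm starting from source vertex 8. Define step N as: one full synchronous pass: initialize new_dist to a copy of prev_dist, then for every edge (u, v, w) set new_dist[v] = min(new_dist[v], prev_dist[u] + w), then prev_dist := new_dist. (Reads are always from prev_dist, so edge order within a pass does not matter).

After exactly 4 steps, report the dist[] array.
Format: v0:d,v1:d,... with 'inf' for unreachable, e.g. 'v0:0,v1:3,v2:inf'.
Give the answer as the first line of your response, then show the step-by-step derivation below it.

v0:19,v1:17,v2:inf,v3:inf,v4:inf,v5:15,v6:27,v7:11,v8:0

step 1: dist = v0:inf,v1:inf,v2:inf,v3:inf,v4:inf,v5:inf,v6:inf,v7:11,v8:0
step 2: dist = v0:inf,v1:26,v2:inf,v3:inf,v4:inf,v5:15,v6:27,v7:11,v8:0
step 3: dist = v0:19,v1:17,v2:inf,v3:inf,v4:inf,v5:15,v6:27,v7:11,v8:0
step 4: dist = v0:19,v1:17,v2:inf,v3:inf,v4:inf,v5:15,v6:27,v7:11,v8:0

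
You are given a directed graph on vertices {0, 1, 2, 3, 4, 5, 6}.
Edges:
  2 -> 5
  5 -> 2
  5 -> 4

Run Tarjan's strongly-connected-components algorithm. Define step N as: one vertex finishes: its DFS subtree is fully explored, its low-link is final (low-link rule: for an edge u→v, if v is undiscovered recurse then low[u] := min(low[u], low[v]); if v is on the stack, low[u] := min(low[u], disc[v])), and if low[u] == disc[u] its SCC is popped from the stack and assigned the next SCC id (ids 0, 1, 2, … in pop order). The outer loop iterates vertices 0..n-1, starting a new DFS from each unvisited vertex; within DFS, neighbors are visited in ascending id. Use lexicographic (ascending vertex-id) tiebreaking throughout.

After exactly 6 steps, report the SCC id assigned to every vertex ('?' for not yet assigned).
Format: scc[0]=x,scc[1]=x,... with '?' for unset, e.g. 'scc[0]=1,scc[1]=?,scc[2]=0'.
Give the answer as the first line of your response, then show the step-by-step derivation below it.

scc[0]=0,scc[1]=1,scc[2]=3,scc[3]=4,scc[4]=2,scc[5]=3,scc[6]=?

step 1: low=(low[0]=0,low[1]=?,low[2]=?,low[3]=?,low[4]=?,low[5]=?,low[6]=?); scc=(scc[0]=0,scc[1]=?,scc[2]=?,scc[3]=?,scc[4]=?,scc[5]=?,scc[6]=?)
step 2: low=(low[0]=0,low[1]=1,low[2]=?,low[3]=?,low[4]=?,low[5]=?,low[6]=?); scc=(scc[0]=0,scc[1]=1,scc[2]=?,scc[3]=?,scc[4]=?,scc[5]=?,scc[6]=?)
step 3: low=(low[0]=0,low[1]=1,low[2]=2,low[3]=?,low[4]=4,low[5]=2,low[6]=?); scc=(scc[0]=0,scc[1]=1,scc[2]=?,scc[3]=?,scc[4]=2,scc[5]=?,scc[6]=?)
step 4: low=(low[0]=0,low[1]=1,low[2]=2,low[3]=?,low[4]=4,low[5]=2,low[6]=?); scc=(scc[0]=0,scc[1]=1,scc[2]=?,scc[3]=?,scc[4]=2,scc[5]=?,scc[6]=?)
step 5: low=(low[0]=0,low[1]=1,low[2]=2,low[3]=?,low[4]=4,low[5]=2,low[6]=?); scc=(scc[0]=0,scc[1]=1,scc[2]=3,scc[3]=?,scc[4]=2,scc[5]=3,scc[6]=?)
step 6: low=(low[0]=0,low[1]=1,low[2]=2,low[3]=5,low[4]=4,low[5]=2,low[6]=?); scc=(scc[0]=0,scc[1]=1,scc[2]=3,scc[3]=4,scc[4]=2,scc[5]=3,scc[6]=?)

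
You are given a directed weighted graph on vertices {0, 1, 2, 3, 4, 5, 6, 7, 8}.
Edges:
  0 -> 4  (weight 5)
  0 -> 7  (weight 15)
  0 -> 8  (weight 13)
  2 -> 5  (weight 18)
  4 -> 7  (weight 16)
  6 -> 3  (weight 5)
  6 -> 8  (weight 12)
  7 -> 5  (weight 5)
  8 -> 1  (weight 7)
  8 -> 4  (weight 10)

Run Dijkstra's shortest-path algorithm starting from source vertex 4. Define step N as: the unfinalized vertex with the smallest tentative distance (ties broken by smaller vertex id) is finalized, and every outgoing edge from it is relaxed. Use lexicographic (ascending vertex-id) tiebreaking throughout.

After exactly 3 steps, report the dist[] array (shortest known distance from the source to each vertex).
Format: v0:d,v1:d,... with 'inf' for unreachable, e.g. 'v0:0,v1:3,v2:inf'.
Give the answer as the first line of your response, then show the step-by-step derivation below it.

v0:inf,v1:inf,v2:inf,v3:inf,v4:0,v5:21,v6:inf,v7:16,v8:inf

step 1: dist = v0:inf,v1:inf,v2:inf,v3:inf,v4:0,v5:inf,v6:inf,v7:16,v8:inf
step 2: dist = v0:inf,v1:inf,v2:inf,v3:inf,v4:0,v5:21,v6:inf,v7:16,v8:inf
step 3: dist = v0:inf,v1:inf,v2:inf,v3:inf,v4:0,v5:21,v6:inf,v7:16,v8:inf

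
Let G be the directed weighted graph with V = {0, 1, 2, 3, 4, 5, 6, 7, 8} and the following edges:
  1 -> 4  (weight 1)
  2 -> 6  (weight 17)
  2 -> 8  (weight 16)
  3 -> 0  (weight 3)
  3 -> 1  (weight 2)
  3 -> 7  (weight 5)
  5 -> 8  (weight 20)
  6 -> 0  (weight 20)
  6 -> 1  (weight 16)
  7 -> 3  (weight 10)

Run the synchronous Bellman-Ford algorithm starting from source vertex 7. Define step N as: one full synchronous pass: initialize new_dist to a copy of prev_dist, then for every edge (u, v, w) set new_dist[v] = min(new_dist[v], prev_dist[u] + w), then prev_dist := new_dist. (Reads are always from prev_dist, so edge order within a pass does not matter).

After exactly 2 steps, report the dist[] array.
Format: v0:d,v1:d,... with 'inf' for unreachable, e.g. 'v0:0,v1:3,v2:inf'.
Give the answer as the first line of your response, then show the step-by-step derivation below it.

v0:13,v1:12,v2:inf,v3:10,v4:inf,v5:inf,v6:inf,v7:0,v8:inf

step 1: dist = v0:inf,v1:inf,v2:inf,v3:10,v4:inf,v5:inf,v6:inf,v7:0,v8:inf
step 2: dist = v0:13,v1:12,v2:inf,v3:10,v4:inf,v5:inf,v6:inf,v7:0,v8:inf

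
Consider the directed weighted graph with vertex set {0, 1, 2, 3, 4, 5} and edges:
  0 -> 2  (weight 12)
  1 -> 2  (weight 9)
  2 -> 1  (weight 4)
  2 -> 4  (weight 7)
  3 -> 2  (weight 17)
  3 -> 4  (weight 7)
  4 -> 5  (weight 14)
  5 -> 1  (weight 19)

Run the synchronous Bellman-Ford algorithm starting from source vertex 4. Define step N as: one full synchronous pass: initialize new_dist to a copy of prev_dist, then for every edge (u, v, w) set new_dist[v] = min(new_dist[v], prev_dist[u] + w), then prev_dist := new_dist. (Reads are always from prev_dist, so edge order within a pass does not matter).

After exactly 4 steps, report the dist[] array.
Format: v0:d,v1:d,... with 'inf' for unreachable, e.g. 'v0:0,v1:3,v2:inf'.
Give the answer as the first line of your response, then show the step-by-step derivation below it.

v0:inf,v1:33,v2:42,v3:inf,v4:0,v5:14

step 1: dist = v0:inf,v1:inf,v2:inf,v3:inf,v4:0,v5:14
step 2: dist = v0:inf,v1:33,v2:inf,v3:inf,v4:0,v5:14
step 3: dist = v0:inf,v1:33,v2:42,v3:inf,v4:0,v5:14
step 4: dist = v0:inf,v1:33,v2:42,v3:inf,v4:0,v5:14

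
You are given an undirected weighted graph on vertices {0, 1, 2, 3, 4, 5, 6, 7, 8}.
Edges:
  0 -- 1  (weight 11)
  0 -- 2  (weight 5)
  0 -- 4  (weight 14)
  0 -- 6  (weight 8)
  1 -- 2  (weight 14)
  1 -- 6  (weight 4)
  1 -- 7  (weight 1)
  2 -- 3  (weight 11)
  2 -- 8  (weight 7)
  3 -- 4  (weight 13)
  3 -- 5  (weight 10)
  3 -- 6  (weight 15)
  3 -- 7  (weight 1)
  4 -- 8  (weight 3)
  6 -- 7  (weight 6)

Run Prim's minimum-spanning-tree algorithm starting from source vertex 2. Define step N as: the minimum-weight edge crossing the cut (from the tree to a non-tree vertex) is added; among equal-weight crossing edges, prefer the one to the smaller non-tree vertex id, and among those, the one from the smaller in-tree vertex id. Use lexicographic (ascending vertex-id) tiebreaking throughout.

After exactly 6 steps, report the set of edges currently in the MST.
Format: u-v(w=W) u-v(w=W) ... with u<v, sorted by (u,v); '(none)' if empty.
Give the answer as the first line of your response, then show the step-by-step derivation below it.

0-2(w=5) 0-6(w=8) 1-6(w=4) 1-7(w=1) 2-8(w=7) 4-8(w=3)

step 1: add edge 0-2 (w=5); MST = {0-2(w=5)}
step 2: add edge 2-8 (w=7); MST = {0-2(w=5) 2-8(w=7)}
step 3: add edge 4-8 (w=3); MST = {0-2(w=5) 2-8(w=7) 4-8(w=3)}
step 4: add edge 0-6 (w=8); MST = {0-2(w=5) 0-6(w=8) 2-8(w=7) 4-8(w=3)}
step 5: add edge 1-6 (w=4); MST = {0-2(w=5) 0-6(w=8) 1-6(w=4) 2-8(w=7) 4-8(w=3)}
step 6: add edge 1-7 (w=1); MST = {0-2(w=5) 0-6(w=8) 1-6(w=4) 1-7(w=1) 2-8(w=7) 4-8(w=3)}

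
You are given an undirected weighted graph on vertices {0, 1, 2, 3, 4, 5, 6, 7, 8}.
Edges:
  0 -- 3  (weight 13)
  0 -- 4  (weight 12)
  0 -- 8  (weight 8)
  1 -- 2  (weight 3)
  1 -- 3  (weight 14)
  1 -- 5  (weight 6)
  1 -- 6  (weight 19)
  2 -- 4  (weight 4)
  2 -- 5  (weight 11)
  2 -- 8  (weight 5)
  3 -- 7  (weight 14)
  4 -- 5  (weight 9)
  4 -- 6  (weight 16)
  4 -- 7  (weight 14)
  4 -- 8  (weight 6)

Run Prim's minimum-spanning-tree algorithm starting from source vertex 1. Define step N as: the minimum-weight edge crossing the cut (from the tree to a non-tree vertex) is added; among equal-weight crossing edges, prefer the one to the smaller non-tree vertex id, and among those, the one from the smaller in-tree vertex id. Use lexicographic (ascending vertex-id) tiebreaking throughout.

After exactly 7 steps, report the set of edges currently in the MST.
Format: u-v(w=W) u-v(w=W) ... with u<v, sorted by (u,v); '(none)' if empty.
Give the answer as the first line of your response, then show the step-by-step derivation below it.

0-3(w=13) 0-8(w=8) 1-2(w=3) 1-5(w=6) 2-4(w=4) 2-8(w=5) 3-7(w=14)

step 1: add edge 1-2 (w=3); MST = {1-2(w=3)}
step 2: add edge 2-4 (w=4); MST = {1-2(w=3) 2-4(w=4)}
step 3: add edge 2-8 (w=5); MST = {1-2(w=3) 2-4(w=4) 2-8(w=5)}
step 4: add edge 1-5 (w=6); MST = {1-2(w=3) 1-5(w=6) 2-4(w=4) 2-8(w=5)}
step 5: add edge 0-8 (w=8); MST = {0-8(w=8) 1-2(w=3) 1-5(w=6) 2-4(w=4) 2-8(w=5)}
step 6: add edge 0-3 (w=13); MST = {0-3(w=13) 0-8(w=8) 1-2(w=3) 1-5(w=6) 2-4(w=4) 2-8(w=5)}
step 7: add edge 3-7 (w=14); MST = {0-3(w=13) 0-8(w=8) 1-2(w=3) 1-5(w=6) 2-4(w=4) 2-8(w=5) 3-7(w=14)}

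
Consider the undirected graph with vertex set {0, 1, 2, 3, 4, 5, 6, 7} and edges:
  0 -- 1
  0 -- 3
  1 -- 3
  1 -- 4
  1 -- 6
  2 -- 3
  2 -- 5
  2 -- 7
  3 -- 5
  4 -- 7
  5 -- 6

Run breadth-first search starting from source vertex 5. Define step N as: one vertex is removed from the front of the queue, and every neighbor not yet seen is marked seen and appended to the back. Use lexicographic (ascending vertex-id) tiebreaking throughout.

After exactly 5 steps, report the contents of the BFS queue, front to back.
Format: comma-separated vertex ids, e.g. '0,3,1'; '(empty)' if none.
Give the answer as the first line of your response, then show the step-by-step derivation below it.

0,1,4

step 1: dequeue 5; queue=[2,3,6]; order=5
step 2: dequeue 2; queue=[3,6,7]; order=5,2
step 3: dequeue 3; queue=[6,7,0,1]; order=5,2,3
step 4: dequeue 6; queue=[7,0,1]; order=5,2,3,6
step 5: dequeue 7; queue=[0,1,4]; order=5,2,3,6,7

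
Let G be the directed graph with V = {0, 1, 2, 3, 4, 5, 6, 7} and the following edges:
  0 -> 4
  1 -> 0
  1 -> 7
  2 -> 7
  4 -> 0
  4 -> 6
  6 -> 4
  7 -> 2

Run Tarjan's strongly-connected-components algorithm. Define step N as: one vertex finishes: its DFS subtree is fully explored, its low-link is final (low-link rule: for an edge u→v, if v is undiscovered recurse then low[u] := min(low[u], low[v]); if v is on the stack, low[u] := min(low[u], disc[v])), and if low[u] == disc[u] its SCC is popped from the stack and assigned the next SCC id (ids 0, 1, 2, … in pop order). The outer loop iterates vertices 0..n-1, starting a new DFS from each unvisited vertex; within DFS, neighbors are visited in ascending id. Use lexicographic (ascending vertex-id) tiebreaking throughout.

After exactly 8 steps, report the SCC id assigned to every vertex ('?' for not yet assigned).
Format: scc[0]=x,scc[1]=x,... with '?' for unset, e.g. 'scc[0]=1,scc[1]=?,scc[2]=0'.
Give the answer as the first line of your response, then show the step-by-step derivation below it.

scc[0]=0,scc[1]=2,scc[2]=1,scc[3]=3,scc[4]=0,scc[5]=4,scc[6]=0,scc[7]=1

step 1: low=(low[0]=0,low[1]=?,low[2]=?,low[3]=?,low[4]=0,low[5]=?,low[6]=1,low[7]=?); scc=(scc[0]=?,scc[1]=?,scc[2]=?,scc[3]=?,scc[4]=?,scc[5]=?,scc[6]=?,scc[7]=?)
step 2: low=(low[0]=0,low[1]=?,low[2]=?,low[3]=?,low[4]=0,low[5]=?,low[6]=1,low[7]=?); scc=(scc[0]=?,scc[1]=?,scc[2]=?,scc[3]=?,scc[4]=?,scc[5]=?,scc[6]=?,scc[7]=?)
step 3: low=(low[0]=0,low[1]=?,low[2]=?,low[3]=?,low[4]=0,low[5]=?,low[6]=1,low[7]=?); scc=(scc[0]=0,scc[1]=?,scc[2]=?,scc[3]=?,scc[4]=0,scc[5]=?,scc[6]=0,scc[7]=?)
step 4: low=(low[0]=0,low[1]=3,low[2]=4,low[3]=?,low[4]=0,low[5]=?,low[6]=1,low[7]=4); scc=(scc[0]=0,scc[1]=?,scc[2]=?,scc[3]=?,scc[4]=0,scc[5]=?,scc[6]=0,scc[7]=?)
step 5: low=(low[0]=0,low[1]=3,low[2]=4,low[3]=?,low[4]=0,low[5]=?,low[6]=1,low[7]=4); scc=(scc[0]=0,scc[1]=?,scc[2]=1,scc[3]=?,scc[4]=0,scc[5]=?,scc[6]=0,scc[7]=1)
step 6: low=(low[0]=0,low[1]=3,low[2]=4,low[3]=?,low[4]=0,low[5]=?,low[6]=1,low[7]=4); scc=(scc[0]=0,scc[1]=2,scc[2]=1,scc[3]=?,scc[4]=0,scc[5]=?,scc[6]=0,scc[7]=1)
step 7: low=(low[0]=0,low[1]=3,low[2]=4,low[3]=6,low[4]=0,low[5]=?,low[6]=1,low[7]=4); scc=(scc[0]=0,scc[1]=2,scc[2]=1,scc[3]=3,scc[4]=0,scc[5]=?,scc[6]=0,scc[7]=1)
step 8: low=(low[0]=0,low[1]=3,low[2]=4,low[3]=6,low[4]=0,low[5]=7,low[6]=1,low[7]=4); scc=(scc[0]=0,scc[1]=2,scc[2]=1,scc[3]=3,scc[4]=0,scc[5]=4,scc[6]=0,scc[7]=1)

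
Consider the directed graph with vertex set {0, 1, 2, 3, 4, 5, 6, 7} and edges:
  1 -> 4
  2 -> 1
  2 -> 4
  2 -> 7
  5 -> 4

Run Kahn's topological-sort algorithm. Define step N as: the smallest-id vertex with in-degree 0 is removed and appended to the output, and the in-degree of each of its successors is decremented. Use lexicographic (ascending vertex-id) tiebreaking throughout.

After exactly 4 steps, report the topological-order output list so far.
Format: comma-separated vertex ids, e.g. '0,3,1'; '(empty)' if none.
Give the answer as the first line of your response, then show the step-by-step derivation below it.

0,2,1,3

step 1: output 0; order=[0]; indeg=(0,1,0,0,3,0,0,1)
step 2: output 2; order=[0,2]; indeg=(0,0,0,0,2,0,0,0)
step 3: output 1; order=[0,2,1]; indeg=(0,0,0,0,1,0,0,0)
step 4: output 3; order=[0,2,1,3]; indeg=(0,0,0,0,1,0,0,0)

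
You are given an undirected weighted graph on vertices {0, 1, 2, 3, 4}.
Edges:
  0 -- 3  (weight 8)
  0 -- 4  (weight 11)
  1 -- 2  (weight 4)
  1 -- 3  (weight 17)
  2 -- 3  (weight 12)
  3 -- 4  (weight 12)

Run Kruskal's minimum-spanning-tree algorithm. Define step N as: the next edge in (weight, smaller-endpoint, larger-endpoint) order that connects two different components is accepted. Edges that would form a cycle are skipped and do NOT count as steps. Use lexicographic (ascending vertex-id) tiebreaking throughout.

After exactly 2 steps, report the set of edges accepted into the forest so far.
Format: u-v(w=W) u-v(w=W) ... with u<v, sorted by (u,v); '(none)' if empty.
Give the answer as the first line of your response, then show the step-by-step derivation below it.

0-3(w=8) 1-2(w=4)

step 1: add edge 1-2 (w=4); MST = {1-2(w=4)}
step 2: add edge 0-3 (w=8); MST = {0-3(w=8) 1-2(w=4)}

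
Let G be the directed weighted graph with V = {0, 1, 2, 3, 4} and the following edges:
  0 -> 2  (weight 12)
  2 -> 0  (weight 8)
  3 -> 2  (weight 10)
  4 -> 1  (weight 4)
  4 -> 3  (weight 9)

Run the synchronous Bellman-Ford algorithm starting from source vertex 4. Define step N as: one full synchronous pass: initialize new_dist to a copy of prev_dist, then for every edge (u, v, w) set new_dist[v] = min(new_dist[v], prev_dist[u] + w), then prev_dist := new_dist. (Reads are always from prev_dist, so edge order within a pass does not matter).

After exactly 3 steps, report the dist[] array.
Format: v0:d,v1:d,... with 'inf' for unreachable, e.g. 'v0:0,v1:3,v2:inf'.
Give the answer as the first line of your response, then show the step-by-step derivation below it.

v0:27,v1:4,v2:19,v3:9,v4:0

step 1: dist = v0:inf,v1:4,v2:inf,v3:9,v4:0
step 2: dist = v0:inf,v1:4,v2:19,v3:9,v4:0
step 3: dist = v0:27,v1:4,v2:19,v3:9,v4:0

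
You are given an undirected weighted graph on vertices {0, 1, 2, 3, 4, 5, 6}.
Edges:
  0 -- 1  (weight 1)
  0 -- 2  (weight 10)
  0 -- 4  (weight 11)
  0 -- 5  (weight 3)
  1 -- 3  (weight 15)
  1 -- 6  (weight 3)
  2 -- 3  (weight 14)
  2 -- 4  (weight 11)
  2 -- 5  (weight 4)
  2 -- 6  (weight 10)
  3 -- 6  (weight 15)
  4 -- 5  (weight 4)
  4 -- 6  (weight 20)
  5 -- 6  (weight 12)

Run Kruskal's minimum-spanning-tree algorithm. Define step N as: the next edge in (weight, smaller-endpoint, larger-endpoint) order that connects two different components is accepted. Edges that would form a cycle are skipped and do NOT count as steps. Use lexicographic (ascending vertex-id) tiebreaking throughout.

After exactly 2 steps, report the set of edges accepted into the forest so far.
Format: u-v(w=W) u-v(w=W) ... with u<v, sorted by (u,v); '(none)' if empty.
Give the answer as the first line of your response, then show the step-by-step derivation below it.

0-1(w=1) 0-5(w=3)

step 1: add edge 0-1 (w=1); MST = {0-1(w=1)}
step 2: add edge 0-5 (w=3); MST = {0-1(w=1) 0-5(w=3)}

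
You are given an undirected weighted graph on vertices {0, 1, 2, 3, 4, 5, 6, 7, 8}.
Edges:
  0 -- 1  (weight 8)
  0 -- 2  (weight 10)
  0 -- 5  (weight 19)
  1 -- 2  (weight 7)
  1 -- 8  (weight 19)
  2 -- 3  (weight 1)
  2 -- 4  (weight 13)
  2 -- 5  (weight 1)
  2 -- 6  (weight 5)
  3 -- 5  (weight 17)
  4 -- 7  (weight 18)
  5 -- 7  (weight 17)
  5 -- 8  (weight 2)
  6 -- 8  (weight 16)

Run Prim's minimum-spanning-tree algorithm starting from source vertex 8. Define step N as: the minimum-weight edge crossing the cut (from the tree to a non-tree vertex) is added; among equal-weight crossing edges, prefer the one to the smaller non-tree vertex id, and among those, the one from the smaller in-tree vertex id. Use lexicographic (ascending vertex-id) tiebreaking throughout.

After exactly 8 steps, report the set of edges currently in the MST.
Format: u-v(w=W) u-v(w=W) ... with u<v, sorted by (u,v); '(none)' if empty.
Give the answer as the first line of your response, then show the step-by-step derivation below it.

0-1(w=8) 1-2(w=7) 2-3(w=1) 2-4(w=13) 2-5(w=1) 2-6(w=5) 5-7(w=17) 5-8(w=2)

step 1: add edge 5-8 (w=2); MST = {5-8(w=2)}
step 2: add edge 2-5 (w=1); MST = {2-5(w=1) 5-8(w=2)}
step 3: add edge 2-3 (w=1); MST = {2-3(w=1) 2-5(w=1) 5-8(w=2)}
step 4: add edge 2-6 (w=5); MST = {2-3(w=1) 2-5(w=1) 2-6(w=5) 5-8(w=2)}
step 5: add edge 1-2 (w=7); MST = {1-2(w=7) 2-3(w=1) 2-5(w=1) 2-6(w=5) 5-8(w=2)}
step 6: add edge 0-1 (w=8); MST = {0-1(w=8) 1-2(w=7) 2-3(w=1) 2-5(w=1) 2-6(w=5) 5-8(w=2)}
step 7: add edge 2-4 (w=13); MST = {0-1(w=8) 1-2(w=7) 2-3(w=1) 2-4(w=13) 2-5(w=1) 2-6(w=5) 5-8(w=2)}
step 8: add edge 5-7 (w=17); MST = {0-1(w=8) 1-2(w=7) 2-3(w=1) 2-4(w=13) 2-5(w=1) 2-6(w=5) 5-7(w=17) 5-8(w=2)}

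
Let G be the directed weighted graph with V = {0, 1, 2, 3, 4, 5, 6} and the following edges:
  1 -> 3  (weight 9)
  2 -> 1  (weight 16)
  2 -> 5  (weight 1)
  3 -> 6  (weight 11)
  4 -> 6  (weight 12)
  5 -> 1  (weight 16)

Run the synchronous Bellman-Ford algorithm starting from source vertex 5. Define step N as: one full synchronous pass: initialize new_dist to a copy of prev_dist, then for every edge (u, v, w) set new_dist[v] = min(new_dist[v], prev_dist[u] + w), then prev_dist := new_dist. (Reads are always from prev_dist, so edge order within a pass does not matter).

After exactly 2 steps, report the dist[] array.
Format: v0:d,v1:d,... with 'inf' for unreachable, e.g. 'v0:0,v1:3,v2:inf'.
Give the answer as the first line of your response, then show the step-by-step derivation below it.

v0:inf,v1:16,v2:inf,v3:25,v4:inf,v5:0,v6:inf

step 1: dist = v0:inf,v1:16,v2:inf,v3:inf,v4:inf,v5:0,v6:inf
step 2: dist = v0:inf,v1:16,v2:inf,v3:25,v4:inf,v5:0,v6:inf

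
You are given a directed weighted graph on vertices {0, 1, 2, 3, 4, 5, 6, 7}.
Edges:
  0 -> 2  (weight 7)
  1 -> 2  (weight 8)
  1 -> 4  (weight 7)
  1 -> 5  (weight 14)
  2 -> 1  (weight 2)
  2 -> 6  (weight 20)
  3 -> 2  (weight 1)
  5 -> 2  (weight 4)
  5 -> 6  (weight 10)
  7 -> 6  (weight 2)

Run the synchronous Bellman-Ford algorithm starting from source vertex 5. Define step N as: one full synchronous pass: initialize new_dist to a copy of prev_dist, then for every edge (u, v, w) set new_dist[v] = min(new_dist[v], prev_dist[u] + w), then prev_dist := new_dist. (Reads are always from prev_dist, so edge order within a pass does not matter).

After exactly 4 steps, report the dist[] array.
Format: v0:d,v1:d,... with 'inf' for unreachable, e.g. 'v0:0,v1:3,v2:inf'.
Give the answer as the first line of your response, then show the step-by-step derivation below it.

v0:inf,v1:6,v2:4,v3:inf,v4:13,v5:0,v6:10,v7:inf

step 1: dist = v0:inf,v1:inf,v2:4,v3:inf,v4:inf,v5:0,v6:10,v7:inf
step 2: dist = v0:inf,v1:6,v2:4,v3:inf,v4:inf,v5:0,v6:10,v7:inf
step 3: dist = v0:inf,v1:6,v2:4,v3:inf,v4:13,v5:0,v6:10,v7:inf
step 4: dist = v0:inf,v1:6,v2:4,v3:inf,v4:13,v5:0,v6:10,v7:inf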